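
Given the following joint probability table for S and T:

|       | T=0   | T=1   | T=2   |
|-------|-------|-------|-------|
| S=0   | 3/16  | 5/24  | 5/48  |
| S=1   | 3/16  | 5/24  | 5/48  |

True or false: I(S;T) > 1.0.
Marginal P(S) (row sums):
  P(S=0) = 3/16 + 5/24 + 5/48 = 1/2
  P(S=1) = 3/16 + 5/24 + 5/48 = 1/2
Marginal P(T) (column sums):
  P(T=0) = 3/16 + 3/16 = 3/8
  P(T=1) = 5/24 + 5/24 = 5/12
  P(T=2) = 5/48 + 5/48 = 5/24

H(S) = -[(1/2)·log₂(1/2) + (1/2)·log₂(1/2)]
  = 0.5000 + 0.5000
  = 1.0000 bits
H(T) = -[(3/8)·log₂(3/8) + (5/12)·log₂(5/12) + (5/24)·log₂(5/24)]
  = 0.5306 + 0.5263 + 0.4715
  = 1.5284 bits
H(S,T) = -[(3/16)·log₂(3/16) + (5/24)·log₂(5/24) + (5/48)·log₂(5/48) + (3/16)·log₂(3/16) + (5/24)·log₂(5/24) + (5/48)·log₂(5/48)]
  = 0.4528 + 0.4715 + 0.3399 + 0.4528 + 0.4715 + 0.3399
  = 2.5284 bits

I(S;T) = H(S) + H(T) - H(S,T)
  = 1.0000 + 1.5284 - 2.5284
  = 0.0000 bits

False. I(S;T) = 0.0000 bits, which is ≤ 1.0 bits.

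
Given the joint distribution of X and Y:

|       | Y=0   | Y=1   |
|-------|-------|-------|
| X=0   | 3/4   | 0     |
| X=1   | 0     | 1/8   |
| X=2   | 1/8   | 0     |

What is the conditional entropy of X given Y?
Marginal P(Y) (column sums):
  P(Y=0) = 3/4 + 0 + 1/8 = 7/8
  P(Y=1) = 0 + 1/8 + 0 = 1/8

H(X|Y) = -Σ P(X,Y)·log₂ P(X|Y), where P(X|Y) = P(X,Y) / P(Y)
  (cells with P(X,Y) = 0 contribute 0)
  (X=0,Y=0): P(X|Y) = (3/4)/(7/8) = 6/7;  -(3/4)·log₂(6/7) = 0.1668
  (X=1,Y=1): P(X|Y) = (1/8)/(1/8) = 1;  -(1/8)·log₂(1) = 0.0000
  (X=2,Y=0): P(X|Y) = (1/8)/(7/8) = 1/7;  -(1/8)·log₂(1/7) = 0.3509
H(X|Y) = 0.1668 + 0.0000 + 0.3509
  = 0.5177 bits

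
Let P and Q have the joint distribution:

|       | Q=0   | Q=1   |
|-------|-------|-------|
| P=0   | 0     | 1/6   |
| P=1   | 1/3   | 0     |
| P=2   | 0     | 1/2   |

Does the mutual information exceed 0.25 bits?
Marginal P(P) (row sums):
  P(P=0) = 0 + 1/6 = 1/6
  P(P=1) = 1/3 + 0 = 1/3
  P(P=2) = 0 + 1/2 = 1/2
Marginal P(Q) (column sums):
  P(Q=0) = 0 + 1/3 + 0 = 1/3
  P(Q=1) = 1/6 + 0 + 1/2 = 2/3

H(P) = -[(1/6)·log₂(1/6) + (1/3)·log₂(1/3) + (1/2)·log₂(1/2)]
  = 0.4308 + 0.5283 + 0.5000
  = 1.4591 bits
H(Q) = -[(1/3)·log₂(1/3) + (2/3)·log₂(2/3)]
  = 0.5283 + 0.3900
  = 0.9183 bits
H(P,Q) = -[(1/6)·log₂(1/6) + (1/3)·log₂(1/3) + (1/2)·log₂(1/2)]
  = 0.4308 + 0.5283 + 0.5000
  = 1.4591 bits

I(P;Q) = H(P) + H(Q) - H(P,Q)
  = 1.4591 + 0.9183 - 1.4591
  = 0.9183 bits

Yes. I(P;Q) = 0.9183 bits, which is > 0.25 bits.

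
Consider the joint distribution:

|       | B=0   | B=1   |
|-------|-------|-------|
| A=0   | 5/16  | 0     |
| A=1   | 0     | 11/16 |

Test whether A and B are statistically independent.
Marginal P(A) (row sums):
  P(A=0) = 5/16 + 0 = 5/16
  P(A=1) = 0 + 11/16 = 11/16
Marginal P(B) (column sums):
  P(B=0) = 5/16 + 0 = 5/16
  P(B=1) = 0 + 11/16 = 11/16

A and B are independent iff P(A=i,B=j) = P(A=i)·P(B=j) for every cell.
  P(A=0)·P(B=0) = 5/16 × 5/16 = 25/256, but P(A=0,B=0) = 5/16 ✗

No, A and B are not independent. Quantitatively, I(A;B) > 0:

H(A) = -[(5/16)·log₂(5/16) + (11/16)·log₂(11/16)]
  = 0.5244 + 0.3716
  = 0.8960 bits
H(B) = -[(5/16)·log₂(5/16) + (11/16)·log₂(11/16)]
  = 0.5244 + 0.3716
  = 0.8960 bits
H(A,B) = -[(5/16)·log₂(5/16) + (11/16)·log₂(11/16)]
  = 0.5244 + 0.3716
  = 0.8960 bits
I(A;B) = H(A) + H(B) - H(A,B) = 0.8960 + 0.8960 - 0.8960 = 0.8960 bits > 0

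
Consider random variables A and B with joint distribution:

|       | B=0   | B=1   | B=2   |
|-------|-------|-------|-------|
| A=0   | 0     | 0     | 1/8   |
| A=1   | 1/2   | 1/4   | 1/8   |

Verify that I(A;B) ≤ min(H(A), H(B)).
Marginal P(A) (row sums):
  P(A=0) = 0 + 0 + 1/8 = 1/8
  P(A=1) = 1/2 + 1/4 + 1/8 = 7/8
Marginal P(B) (column sums):
  P(B=0) = 0 + 1/2 = 1/2
  P(B=1) = 0 + 1/4 = 1/4
  P(B=2) = 1/8 + 1/8 = 1/4

H(A) = -[(1/8)·log₂(1/8) + (7/8)·log₂(7/8)]
  = 0.3750 + 0.1686
  = 0.5436 bits
H(B) = -[(1/2)·log₂(1/2) + (1/4)·log₂(1/4) + (1/4)·log₂(1/4)]
  = 0.5000 + 0.5000 + 0.5000
  = 1.5000 bits
H(A,B) = -[(1/8)·log₂(1/8) + (1/2)·log₂(1/2) + (1/4)·log₂(1/4) + (1/8)·log₂(1/8)]
  = 0.3750 + 0.5000 + 0.5000 + 0.3750
  = 1.7500 bits

I(A;B) = H(A) + H(B) - H(A,B)
  = 0.5436 + 1.5000 - 1.7500
  = 0.2936 bits

min(H(A), H(B)) = min(0.5436, 1.5000) = 0.5436 bits
Since 0.2936 ≤ 0.5436, the bound is satisfied ✓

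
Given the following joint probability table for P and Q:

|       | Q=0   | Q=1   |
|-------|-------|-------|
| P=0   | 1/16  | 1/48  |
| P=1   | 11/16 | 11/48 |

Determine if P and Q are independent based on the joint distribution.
Marginal P(P) (row sums):
  P(P=0) = 1/16 + 1/48 = 1/12
  P(P=1) = 11/16 + 11/48 = 11/12
Marginal P(Q) (column sums):
  P(Q=0) = 1/16 + 11/16 = 3/4
  P(Q=1) = 1/48 + 11/48 = 1/4

P and Q are independent iff P(P=i,Q=j) = P(P=i)·P(Q=j) for every cell.
  P(P=0)·P(Q=0) = 1/12 × 3/4 = 1/16 = P(P=0,Q=0) ✓
  P(P=0)·P(Q=1) = 1/12 × 1/4 = 1/48 = P(P=0,Q=1) ✓
  P(P=1)·P(Q=0) = 11/12 × 3/4 = 11/16 = P(P=1,Q=0) ✓
  P(P=1)·P(Q=1) = 11/12 × 1/4 = 11/48 = P(P=1,Q=1) ✓

Yes, P and Q are independent: every cell factors, so I(P;Q) = 0 bits.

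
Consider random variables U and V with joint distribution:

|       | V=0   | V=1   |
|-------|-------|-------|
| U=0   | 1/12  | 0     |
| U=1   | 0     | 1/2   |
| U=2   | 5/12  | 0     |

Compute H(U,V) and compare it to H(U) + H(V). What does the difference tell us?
Marginal P(U) (row sums):
  P(U=0) = 1/12 + 0 = 1/12
  P(U=1) = 0 + 1/2 = 1/2
  P(U=2) = 5/12 + 0 = 5/12
Marginal P(V) (column sums):
  P(V=0) = 1/12 + 0 + 5/12 = 1/2
  P(V=1) = 0 + 1/2 + 0 = 1/2

H(U,V) = -[(1/12)·log₂(1/12) + (1/2)·log₂(1/2) + (5/12)·log₂(5/12)]
  = 0.2987 + 0.5000 + 0.5263
  = 1.3250 bits
H(U) = -[(1/12)·log₂(1/12) + (1/2)·log₂(1/2) + (5/12)·log₂(5/12)]
  = 0.2987 + 0.5000 + 0.5263
  = 1.3250 bits
H(V) = -[(1/2)·log₂(1/2) + (1/2)·log₂(1/2)]
  = 0.5000 + 0.5000
  = 1.0000 bits

H(U) + H(V) = 1.3250 + 1.0000 = 2.3250 bits
Difference: H(U) + H(V) - H(U,V) = 2.3250 - 1.3250 = 1.0000 bits = I(U;V)

The difference is the mutual information; it is positive here, so U and V are dependent (knowing one reduces uncertainty about the other by 1.0000 bits).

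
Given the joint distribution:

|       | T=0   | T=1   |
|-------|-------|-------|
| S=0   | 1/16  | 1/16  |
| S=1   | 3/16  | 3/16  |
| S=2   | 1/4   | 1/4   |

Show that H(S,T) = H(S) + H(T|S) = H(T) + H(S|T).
Marginal P(S) (row sums):
  P(S=0) = 1/16 + 1/16 = 1/8
  P(S=1) = 3/16 + 3/16 = 3/8
  P(S=2) = 1/4 + 1/4 = 1/2
Marginal P(T) (column sums):
  P(T=0) = 1/16 + 3/16 + 1/4 = 1/2
  P(T=1) = 1/16 + 3/16 + 1/4 = 1/2

Decomposition 1: H(S) + H(T|S)
H(S) = -[(1/8)·log₂(1/8) + (3/8)·log₂(3/8) + (1/2)·log₂(1/2)]
  = 0.3750 + 0.5306 + 0.5000
  = 1.4056 bits
H(T|S) = -Σ P(S,T)·log₂ P(T|S), where P(T|S) = P(S,T) / P(S)
  (S=0,T=0): P(T|S) = (1/16)/(1/8) = 1/2;  -(1/16)·log₂(1/2) = 0.0625
  (S=0,T=1): P(T|S) = (1/16)/(1/8) = 1/2;  -(1/16)·log₂(1/2) = 0.0625
  (S=1,T=0): P(T|S) = (3/16)/(3/8) = 1/2;  -(3/16)·log₂(1/2) = 0.1875
  (S=1,T=1): P(T|S) = (3/16)/(3/8) = 1/2;  -(3/16)·log₂(1/2) = 0.1875
  (S=2,T=0): P(T|S) = (1/4)/(1/2) = 1/2;  -(1/4)·log₂(1/2) = 0.2500
  (S=2,T=1): P(T|S) = (1/4)/(1/2) = 1/2;  -(1/4)·log₂(1/2) = 0.2500
H(T|S) = 0.0625 + 0.0625 + 0.1875 + 0.1875 + 0.2500 + 0.2500
  = 1.0000 bits
H(S) + H(T|S) = 1.4056 + 1.0000 = 2.4056 bits

Decomposition 2: H(T) + H(S|T)
H(T) = -[(1/2)·log₂(1/2) + (1/2)·log₂(1/2)]
  = 0.5000 + 0.5000
  = 1.0000 bits
H(S|T) = -Σ P(S,T)·log₂ P(S|T), where P(S|T) = P(S,T) / P(T)
  (S=0,T=0): P(S|T) = (1/16)/(1/2) = 1/8;  -(1/16)·log₂(1/8) = 0.1875
  (S=0,T=1): P(S|T) = (1/16)/(1/2) = 1/8;  -(1/16)·log₂(1/8) = 0.1875
  (S=1,T=0): P(S|T) = (3/16)/(1/2) = 3/8;  -(3/16)·log₂(3/8) = 0.2653
  (S=1,T=1): P(S|T) = (3/16)/(1/2) = 3/8;  -(3/16)·log₂(3/8) = 0.2653
  (S=2,T=0): P(S|T) = (1/4)/(1/2) = 1/2;  -(1/4)·log₂(1/2) = 0.2500
  (S=2,T=1): P(S|T) = (1/4)/(1/2) = 1/2;  -(1/4)·log₂(1/2) = 0.2500
H(S|T) = 0.1875 + 0.1875 + 0.2653 + 0.2653 + 0.2500 + 0.2500
  = 1.4056 bits
H(T) + H(S|T) = 1.0000 + 1.4056 = 2.4056 bits

Direct computation of the joint entropy:
H(S,T) = -[(1/16)·log₂(1/16) + (1/16)·log₂(1/16) + (3/16)·log₂(3/16) + (3/16)·log₂(3/16) + (1/4)·log₂(1/4) + (1/4)·log₂(1/4)]
  = 0.2500 + 0.2500 + 0.4528 + 0.4528 + 0.5000 + 0.5000
  = 2.4056 bits

All three agree: H(S,T) = 2.4056 bits ✓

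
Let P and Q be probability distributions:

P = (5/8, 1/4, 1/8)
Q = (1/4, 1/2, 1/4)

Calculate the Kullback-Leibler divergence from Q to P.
D(P||Q) = Σ P(i) log₂(P(i)/Q(i))
  i=0: (5/8) × log₂((5/8)/(1/4)) = (5/8) × log₂(5/2) = 0.8262
  i=1: (1/4) × log₂((1/4)/(1/2)) = (1/4) × log₂(1/2) = -0.2500
  i=2: (1/8) × log₂((1/8)/(1/4)) = (1/8) × log₂(1/2) = -0.1250
D(P||Q) = 0.8262 - 0.2500 - 0.1250
  = 0.4512 bits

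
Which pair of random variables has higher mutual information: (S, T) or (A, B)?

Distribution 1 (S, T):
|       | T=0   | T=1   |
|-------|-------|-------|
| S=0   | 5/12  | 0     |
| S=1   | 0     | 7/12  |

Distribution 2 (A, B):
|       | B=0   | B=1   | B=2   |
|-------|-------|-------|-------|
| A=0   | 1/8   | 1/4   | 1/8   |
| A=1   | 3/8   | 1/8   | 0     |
Distribution 1 (S, T):
Marginal P(S) (row sums):
  P(S=0) = 5/12 + 0 = 5/12
  P(S=1) = 0 + 7/12 = 7/12
Marginal P(T) (column sums):
  P(T=0) = 5/12 + 0 = 5/12
  P(T=1) = 0 + 7/12 = 7/12

H(S) = -[(5/12)·log₂(5/12) + (7/12)·log₂(7/12)]
  = 0.5263 + 0.4536
  = 0.9799 bits
H(T) = -[(5/12)·log₂(5/12) + (7/12)·log₂(7/12)]
  = 0.5263 + 0.4536
  = 0.9799 bits
H(S,T) = -[(5/12)·log₂(5/12) + (7/12)·log₂(7/12)]
  = 0.5263 + 0.4536
  = 0.9799 bits

I(S;T) = H(S) + H(T) - H(S,T)
  = 0.9799 + 0.9799 - 0.9799
  = 0.9799 bits

Distribution 2 (A, B):
Marginal P(A) (row sums):
  P(A=0) = 1/8 + 1/4 + 1/8 = 1/2
  P(A=1) = 3/8 + 1/8 + 0 = 1/2
Marginal P(B) (column sums):
  P(B=0) = 1/8 + 3/8 = 1/2
  P(B=1) = 1/4 + 1/8 = 3/8
  P(B=2) = 1/8 + 0 = 1/8

H(A) = -[(1/2)·log₂(1/2) + (1/2)·log₂(1/2)]
  = 0.5000 + 0.5000
  = 1.0000 bits
H(B) = -[(1/2)·log₂(1/2) + (3/8)·log₂(3/8) + (1/8)·log₂(1/8)]
  = 0.5000 + 0.5306 + 0.3750
  = 1.4056 bits
H(A,B) = -[(1/8)·log₂(1/8) + (1/4)·log₂(1/4) + (1/8)·log₂(1/8) + (3/8)·log₂(3/8) + (1/8)·log₂(1/8)]
  = 0.3750 + 0.5000 + 0.3750 + 0.5306 + 0.3750
  = 2.1556 bits

I(A;B) = H(A) + H(B) - H(A,B)
  = 1.0000 + 1.4056 - 2.1556
  = 0.2500 bits

I(S;T) = 0.9799 bits > I(A;B) = 0.2500 bits, so (S, T) has the higher mutual information (stronger dependence).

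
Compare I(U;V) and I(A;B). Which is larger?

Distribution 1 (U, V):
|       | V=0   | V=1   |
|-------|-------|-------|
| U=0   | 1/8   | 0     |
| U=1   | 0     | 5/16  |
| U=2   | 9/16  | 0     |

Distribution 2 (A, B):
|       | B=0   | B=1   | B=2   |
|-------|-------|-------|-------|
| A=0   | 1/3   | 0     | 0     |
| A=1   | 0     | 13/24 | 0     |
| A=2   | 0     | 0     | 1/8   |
Distribution 1 (U, V):
Marginal P(U) (row sums):
  P(U=0) = 1/8 + 0 = 1/8
  P(U=1) = 0 + 5/16 = 5/16
  P(U=2) = 9/16 + 0 = 9/16
Marginal P(V) (column sums):
  P(V=0) = 1/8 + 0 + 9/16 = 11/16
  P(V=1) = 0 + 5/16 + 0 = 5/16

H(U) = -[(1/8)·log₂(1/8) + (5/16)·log₂(5/16) + (9/16)·log₂(9/16)]
  = 0.3750 + 0.5244 + 0.4669
  = 1.3663 bits
H(V) = -[(11/16)·log₂(11/16) + (5/16)·log₂(5/16)]
  = 0.3716 + 0.5244
  = 0.8960 bits
H(U,V) = -[(1/8)·log₂(1/8) + (5/16)·log₂(5/16) + (9/16)·log₂(9/16)]
  = 0.3750 + 0.5244 + 0.4669
  = 1.3663 bits

I(U;V) = H(U) + H(V) - H(U,V)
  = 1.3663 + 0.8960 - 1.3663
  = 0.8960 bits

Distribution 2 (A, B):
Marginal P(A) (row sums):
  P(A=0) = 1/3 + 0 + 0 = 1/3
  P(A=1) = 0 + 13/24 + 0 = 13/24
  P(A=2) = 0 + 0 + 1/8 = 1/8
Marginal P(B) (column sums):
  P(B=0) = 1/3 + 0 + 0 = 1/3
  P(B=1) = 0 + 13/24 + 0 = 13/24
  P(B=2) = 0 + 0 + 1/8 = 1/8

H(A) = -[(1/3)·log₂(1/3) + (13/24)·log₂(13/24) + (1/8)·log₂(1/8)]
  = 0.5283 + 0.4791 + 0.3750
  = 1.3824 bits
H(B) = -[(1/3)·log₂(1/3) + (13/24)·log₂(13/24) + (1/8)·log₂(1/8)]
  = 0.5283 + 0.4791 + 0.3750
  = 1.3824 bits
H(A,B) = -[(1/3)·log₂(1/3) + (13/24)·log₂(13/24) + (1/8)·log₂(1/8)]
  = 0.5283 + 0.4791 + 0.3750
  = 1.3824 bits

I(A;B) = H(A) + H(B) - H(A,B)
  = 1.3824 + 1.3824 - 1.3824
  = 1.3824 bits

I(A;B) = 1.3824 bits > I(U;V) = 0.8960 bits, so (A, B) has the higher mutual information (stronger dependence).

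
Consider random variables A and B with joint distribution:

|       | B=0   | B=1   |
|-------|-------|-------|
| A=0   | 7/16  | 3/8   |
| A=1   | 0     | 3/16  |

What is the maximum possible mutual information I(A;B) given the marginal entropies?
The upper bound on mutual information is I(A;B) ≤ min(H(A), H(B)).

Marginal P(A) (row sums):
  P(A=0) = 7/16 + 3/8 = 13/16
  P(A=1) = 0 + 3/16 = 3/16
Marginal P(B) (column sums):
  P(B=0) = 7/16 + 0 = 7/16
  P(B=1) = 3/8 + 3/16 = 9/16

H(A) = -[(13/16)·log₂(13/16) + (3/16)·log₂(3/16)]
  = 0.2434 + 0.4528
  = 0.6962 bits
H(B) = -[(7/16)·log₂(7/16) + (9/16)·log₂(9/16)]
  = 0.5218 + 0.4669
  = 0.9887 bits

Maximum possible I(A;B) = min(0.6962, 0.9887) = 0.6962 bits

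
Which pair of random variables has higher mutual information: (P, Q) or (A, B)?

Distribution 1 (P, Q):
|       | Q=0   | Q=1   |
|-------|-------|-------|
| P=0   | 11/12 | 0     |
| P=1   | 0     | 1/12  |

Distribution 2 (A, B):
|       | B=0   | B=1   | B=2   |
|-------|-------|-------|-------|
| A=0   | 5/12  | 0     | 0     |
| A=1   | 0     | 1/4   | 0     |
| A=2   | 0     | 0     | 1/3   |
Distribution 1 (P, Q):
Marginal P(P) (row sums):
  P(P=0) = 11/12 + 0 = 11/12
  P(P=1) = 0 + 1/12 = 1/12
Marginal P(Q) (column sums):
  P(Q=0) = 11/12 + 0 = 11/12
  P(Q=1) = 0 + 1/12 = 1/12

H(P) = -[(11/12)·log₂(11/12) + (1/12)·log₂(1/12)]
  = 0.1151 + 0.2987
  = 0.4138 bits
H(Q) = -[(11/12)·log₂(11/12) + (1/12)·log₂(1/12)]
  = 0.1151 + 0.2987
  = 0.4138 bits
H(P,Q) = -[(11/12)·log₂(11/12) + (1/12)·log₂(1/12)]
  = 0.1151 + 0.2987
  = 0.4138 bits

I(P;Q) = H(P) + H(Q) - H(P,Q)
  = 0.4138 + 0.4138 - 0.4138
  = 0.4138 bits

Distribution 2 (A, B):
Marginal P(A) (row sums):
  P(A=0) = 5/12 + 0 + 0 = 5/12
  P(A=1) = 0 + 1/4 + 0 = 1/4
  P(A=2) = 0 + 0 + 1/3 = 1/3
Marginal P(B) (column sums):
  P(B=0) = 5/12 + 0 + 0 = 5/12
  P(B=1) = 0 + 1/4 + 0 = 1/4
  P(B=2) = 0 + 0 + 1/3 = 1/3

H(A) = -[(5/12)·log₂(5/12) + (1/4)·log₂(1/4) + (1/3)·log₂(1/3)]
  = 0.5263 + 0.5000 + 0.5283
  = 1.5546 bits
H(B) = -[(5/12)·log₂(5/12) + (1/4)·log₂(1/4) + (1/3)·log₂(1/3)]
  = 0.5263 + 0.5000 + 0.5283
  = 1.5546 bits
H(A,B) = -[(5/12)·log₂(5/12) + (1/4)·log₂(1/4) + (1/3)·log₂(1/3)]
  = 0.5263 + 0.5000 + 0.5283
  = 1.5546 bits

I(A;B) = H(A) + H(B) - H(A,B)
  = 1.5546 + 1.5546 - 1.5546
  = 1.5546 bits

I(A;B) = 1.5546 bits > I(P;Q) = 0.4138 bits, so (A, B) has the higher mutual information (stronger dependence).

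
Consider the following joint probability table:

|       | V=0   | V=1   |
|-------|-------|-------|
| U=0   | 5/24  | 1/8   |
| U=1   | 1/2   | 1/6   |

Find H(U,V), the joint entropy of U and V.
H(U,V) = -Σ P(U,V) log₂ P(U,V), summed over the non-zero cells:
H(U,V) = -[(5/24)·log₂(5/24) + (1/8)·log₂(1/8) + (1/2)·log₂(1/2) + (1/6)·log₂(1/6)]
  = 0.4715 + 0.3750 + 0.5000 + 0.4308
  = 1.7773 bits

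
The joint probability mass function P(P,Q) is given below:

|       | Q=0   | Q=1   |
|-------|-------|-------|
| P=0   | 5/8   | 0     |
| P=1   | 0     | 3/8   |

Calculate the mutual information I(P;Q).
Marginal P(P) (row sums):
  P(P=0) = 5/8 + 0 = 5/8
  P(P=1) = 0 + 3/8 = 3/8
Marginal P(Q) (column sums):
  P(Q=0) = 5/8 + 0 = 5/8
  P(Q=1) = 0 + 3/8 = 3/8

H(P) = -[(5/8)·log₂(5/8) + (3/8)·log₂(3/8)]
  = 0.4238 + 0.5306
  = 0.9544 bits
H(Q) = -[(5/8)·log₂(5/8) + (3/8)·log₂(3/8)]
  = 0.4238 + 0.5306
  = 0.9544 bits
H(P,Q) = -[(5/8)·log₂(5/8) + (3/8)·log₂(3/8)]
  = 0.4238 + 0.5306
  = 0.9544 bits

I(P;Q) = H(P) + H(Q) - H(P,Q)
  = 0.9544 + 0.9544 - 0.9544
  = 0.9544 bits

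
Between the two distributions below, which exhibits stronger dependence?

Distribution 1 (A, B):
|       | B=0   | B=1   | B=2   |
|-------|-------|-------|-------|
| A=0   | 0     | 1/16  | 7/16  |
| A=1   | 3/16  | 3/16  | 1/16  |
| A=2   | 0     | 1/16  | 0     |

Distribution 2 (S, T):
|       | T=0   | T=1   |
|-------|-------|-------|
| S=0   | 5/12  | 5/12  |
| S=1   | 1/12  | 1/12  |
Distribution 1 (A, B):
Marginal P(A) (row sums):
  P(A=0) = 0 + 1/16 + 7/16 = 1/2
  P(A=1) = 3/16 + 3/16 + 1/16 = 7/16
  P(A=2) = 0 + 1/16 + 0 = 1/16
Marginal P(B) (column sums):
  P(B=0) = 0 + 3/16 + 0 = 3/16
  P(B=1) = 1/16 + 3/16 + 1/16 = 5/16
  P(B=2) = 7/16 + 1/16 + 0 = 1/2

H(A) = -[(1/2)·log₂(1/2) + (7/16)·log₂(7/16) + (1/16)·log₂(1/16)]
  = 0.5000 + 0.5218 + 0.2500
  = 1.2718 bits
H(B) = -[(3/16)·log₂(3/16) + (5/16)·log₂(5/16) + (1/2)·log₂(1/2)]
  = 0.4528 + 0.5244 + 0.5000
  = 1.4772 bits
H(A,B) = -[(1/16)·log₂(1/16) + (7/16)·log₂(7/16) + (3/16)·log₂(3/16) + (3/16)·log₂(3/16) + (1/16)·log₂(1/16) + (1/16)·log₂(1/16)]
  = 0.2500 + 0.5218 + 0.4528 + 0.4528 + 0.2500 + 0.2500
  = 2.1774 bits

I(A;B) = H(A) + H(B) - H(A,B)
  = 1.2718 + 1.4772 - 2.1774
  = 0.5716 bits

Distribution 2 (S, T):
Marginal P(S) (row sums):
  P(S=0) = 5/12 + 5/12 = 5/6
  P(S=1) = 1/12 + 1/12 = 1/6
Marginal P(T) (column sums):
  P(T=0) = 5/12 + 1/12 = 1/2
  P(T=1) = 5/12 + 1/12 = 1/2

H(S) = -[(5/6)·log₂(5/6) + (1/6)·log₂(1/6)]
  = 0.2192 + 0.4308
  = 0.6500 bits
H(T) = -[(1/2)·log₂(1/2) + (1/2)·log₂(1/2)]
  = 0.5000 + 0.5000
  = 1.0000 bits
H(S,T) = -[(5/12)·log₂(5/12) + (5/12)·log₂(5/12) + (1/12)·log₂(1/12) + (1/12)·log₂(1/12)]
  = 0.5263 + 0.5263 + 0.2987 + 0.2987
  = 1.6500 bits

I(S;T) = H(S) + H(T) - H(S,T)
  = 0.6500 + 1.0000 - 1.6500
  = 0.0000 bits

I(A;B) = 0.5716 bits > I(S;T) = 0.0000 bits, so (A, B) has the higher mutual information (stronger dependence).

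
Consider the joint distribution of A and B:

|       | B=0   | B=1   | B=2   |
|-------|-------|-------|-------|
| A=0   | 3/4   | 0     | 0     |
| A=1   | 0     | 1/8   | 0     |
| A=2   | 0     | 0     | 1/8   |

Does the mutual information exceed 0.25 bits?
Marginal P(A) (row sums):
  P(A=0) = 3/4 + 0 + 0 = 3/4
  P(A=1) = 0 + 1/8 + 0 = 1/8
  P(A=2) = 0 + 0 + 1/8 = 1/8
Marginal P(B) (column sums):
  P(B=0) = 3/4 + 0 + 0 = 3/4
  P(B=1) = 0 + 1/8 + 0 = 1/8
  P(B=2) = 0 + 0 + 1/8 = 1/8

H(A) = -[(3/4)·log₂(3/4) + (1/8)·log₂(1/8) + (1/8)·log₂(1/8)]
  = 0.3113 + 0.3750 + 0.3750
  = 1.0613 bits
H(B) = -[(3/4)·log₂(3/4) + (1/8)·log₂(1/8) + (1/8)·log₂(1/8)]
  = 0.3113 + 0.3750 + 0.3750
  = 1.0613 bits
H(A,B) = -[(3/4)·log₂(3/4) + (1/8)·log₂(1/8) + (1/8)·log₂(1/8)]
  = 0.3113 + 0.3750 + 0.3750
  = 1.0613 bits

I(A;B) = H(A) + H(B) - H(A,B)
  = 1.0613 + 1.0613 - 1.0613
  = 1.0613 bits

Yes. I(A;B) = 1.0613 bits, which is > 0.25 bits.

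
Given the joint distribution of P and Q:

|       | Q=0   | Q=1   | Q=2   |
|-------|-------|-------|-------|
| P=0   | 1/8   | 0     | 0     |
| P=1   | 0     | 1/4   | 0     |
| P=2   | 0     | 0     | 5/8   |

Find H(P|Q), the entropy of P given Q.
Marginal P(Q) (column sums):
  P(Q=0) = 1/8 + 0 + 0 = 1/8
  P(Q=1) = 0 + 1/4 + 0 = 1/4
  P(Q=2) = 0 + 0 + 5/8 = 5/8

H(P|Q) = -Σ P(P,Q)·log₂ P(P|Q), where P(P|Q) = P(P,Q) / P(Q)
  (cells with P(P,Q) = 0 contribute 0)
  (P=0,Q=0): P(P|Q) = (1/8)/(1/8) = 1;  -(1/8)·log₂(1) = 0.0000
  (P=1,Q=1): P(P|Q) = (1/4)/(1/4) = 1;  -(1/4)·log₂(1) = 0.0000
  (P=2,Q=2): P(P|Q) = (5/8)/(5/8) = 1;  -(5/8)·log₂(1) = 0.0000
H(P|Q) = 0.0000 + 0.0000 + 0.0000
  = 0.0000 bits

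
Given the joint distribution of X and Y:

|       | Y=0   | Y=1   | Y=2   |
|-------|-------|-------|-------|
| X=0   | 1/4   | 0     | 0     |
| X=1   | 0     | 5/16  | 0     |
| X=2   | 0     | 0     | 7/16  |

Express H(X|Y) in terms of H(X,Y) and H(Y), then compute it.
H(X|Y) = H(X,Y) - H(Y)

Marginal P(Y) (column sums):
  P(Y=0) = 1/4 + 0 + 0 = 1/4
  P(Y=1) = 0 + 5/16 + 0 = 5/16
  P(Y=2) = 0 + 0 + 7/16 = 7/16

H(X,Y) = -[(1/4)·log₂(1/4) + (5/16)·log₂(5/16) + (7/16)·log₂(7/16)]
  = 0.5000 + 0.5244 + 0.5218
  = 1.5462 bits
H(Y) = -[(1/4)·log₂(1/4) + (5/16)·log₂(5/16) + (7/16)·log₂(7/16)]
  = 0.5000 + 0.5244 + 0.5218
  = 1.5462 bits

H(X|Y) = 1.5462 - 1.5462 = 0.0000 bits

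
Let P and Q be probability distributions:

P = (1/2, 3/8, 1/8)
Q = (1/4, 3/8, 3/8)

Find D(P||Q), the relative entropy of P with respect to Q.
D(P||Q) = Σ P(i) log₂(P(i)/Q(i))
  i=0: (1/2) × log₂((1/2)/(1/4)) = (1/2) × log₂(2) = 0.5000
  i=1: (3/8) × log₂((3/8)/(3/8)) = (3/8) × log₂(1) = 0.0000
  i=2: (1/8) × log₂((1/8)/(3/8)) = (1/8) × log₂(1/3) = -0.1981
D(P||Q) = 0.5000 + 0.0000 - 0.1981
  = 0.3019 bits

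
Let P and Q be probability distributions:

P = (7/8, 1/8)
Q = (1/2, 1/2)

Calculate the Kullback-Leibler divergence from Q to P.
D(P||Q) = Σ P(i) log₂(P(i)/Q(i))
  i=0: (7/8) × log₂((7/8)/(1/2)) = (7/8) × log₂(7/4) = 0.7064
  i=1: (1/8) × log₂((1/8)/(1/2)) = (1/8) × log₂(1/4) = -0.2500
D(P||Q) = 0.7064 - 0.2500
  = 0.4564 bits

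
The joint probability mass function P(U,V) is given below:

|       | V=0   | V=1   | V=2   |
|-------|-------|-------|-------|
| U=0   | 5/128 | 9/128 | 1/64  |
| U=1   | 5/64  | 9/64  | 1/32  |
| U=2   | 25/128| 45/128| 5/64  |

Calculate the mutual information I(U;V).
Marginal P(U) (row sums):
  P(U=0) = 5/128 + 9/128 + 1/64 = 1/8
  P(U=1) = 5/64 + 9/64 + 1/32 = 1/4
  P(U=2) = 25/128 + 45/128 + 5/64 = 5/8
Marginal P(V) (column sums):
  P(V=0) = 5/128 + 5/64 + 25/128 = 5/16
  P(V=1) = 9/128 + 9/64 + 45/128 = 9/16
  P(V=2) = 1/64 + 1/32 + 5/64 = 1/8

H(U) = -[(1/8)·log₂(1/8) + (1/4)·log₂(1/4) + (5/8)·log₂(5/8)]
  = 0.3750 + 0.5000 + 0.4238
  = 1.2988 bits
H(V) = -[(5/16)·log₂(5/16) + (9/16)·log₂(9/16) + (1/8)·log₂(1/8)]
  = 0.5244 + 0.4669 + 0.3750
  = 1.3663 bits
H(U,V) = -[(5/128)·log₂(5/128) + (9/128)·log₂(9/128) + (1/64)·log₂(1/64) + (5/64)·log₂(5/64) + (9/64)·log₂(9/64) + (1/32)·log₂(1/32) + (25/128)·log₂(25/128) + (45/128)·log₂(45/128) + (5/64)·log₂(5/64)]
  = 0.1827 + 0.2693 + 0.0938 + 0.2873 + 0.3980 + 0.1563 + 0.4602 + 0.5302 + 0.2873
  = 2.6651 bits

I(U;V) = H(U) + H(V) - H(U,V)
  = 1.2988 + 1.3663 - 2.6651
  = 0.0000 bits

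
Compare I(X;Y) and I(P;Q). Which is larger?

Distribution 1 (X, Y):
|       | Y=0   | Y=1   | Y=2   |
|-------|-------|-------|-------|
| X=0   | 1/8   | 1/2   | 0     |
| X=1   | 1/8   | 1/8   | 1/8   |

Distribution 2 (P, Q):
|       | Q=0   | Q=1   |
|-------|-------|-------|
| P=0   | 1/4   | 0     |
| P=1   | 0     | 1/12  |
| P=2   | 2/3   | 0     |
Distribution 1 (X, Y):
Marginal P(X) (row sums):
  P(X=0) = 1/8 + 1/2 + 0 = 5/8
  P(X=1) = 1/8 + 1/8 + 1/8 = 3/8
Marginal P(Y) (column sums):
  P(Y=0) = 1/8 + 1/8 = 1/4
  P(Y=1) = 1/2 + 1/8 = 5/8
  P(Y=2) = 0 + 1/8 = 1/8

H(X) = -[(5/8)·log₂(5/8) + (3/8)·log₂(3/8)]
  = 0.4238 + 0.5306
  = 0.9544 bits
H(Y) = -[(1/4)·log₂(1/4) + (5/8)·log₂(5/8) + (1/8)·log₂(1/8)]
  = 0.5000 + 0.4238 + 0.3750
  = 1.2988 bits
H(X,Y) = -[(1/8)·log₂(1/8) + (1/2)·log₂(1/2) + (1/8)·log₂(1/8) + (1/8)·log₂(1/8) + (1/8)·log₂(1/8)]
  = 0.3750 + 0.5000 + 0.3750 + 0.3750 + 0.3750
  = 2.0000 bits

I(X;Y) = H(X) + H(Y) - H(X,Y)
  = 0.9544 + 1.2988 - 2.0000
  = 0.2532 bits

Distribution 2 (P, Q):
Marginal P(P) (row sums):
  P(P=0) = 1/4 + 0 = 1/4
  P(P=1) = 0 + 1/12 = 1/12
  P(P=2) = 2/3 + 0 = 2/3
Marginal P(Q) (column sums):
  P(Q=0) = 1/4 + 0 + 2/3 = 11/12
  P(Q=1) = 0 + 1/12 + 0 = 1/12

H(P) = -[(1/4)·log₂(1/4) + (1/12)·log₂(1/12) + (2/3)·log₂(2/3)]
  = 0.5000 + 0.2987 + 0.3900
  = 1.1887 bits
H(Q) = -[(11/12)·log₂(11/12) + (1/12)·log₂(1/12)]
  = 0.1151 + 0.2987
  = 0.4138 bits
H(P,Q) = -[(1/4)·log₂(1/4) + (1/12)·log₂(1/12) + (2/3)·log₂(2/3)]
  = 0.5000 + 0.2987 + 0.3900
  = 1.1887 bits

I(P;Q) = H(P) + H(Q) - H(P,Q)
  = 1.1887 + 0.4138 - 1.1887
  = 0.4138 bits

I(P;Q) = 0.4138 bits > I(X;Y) = 0.2532 bits, so (P, Q) has the higher mutual information (stronger dependence).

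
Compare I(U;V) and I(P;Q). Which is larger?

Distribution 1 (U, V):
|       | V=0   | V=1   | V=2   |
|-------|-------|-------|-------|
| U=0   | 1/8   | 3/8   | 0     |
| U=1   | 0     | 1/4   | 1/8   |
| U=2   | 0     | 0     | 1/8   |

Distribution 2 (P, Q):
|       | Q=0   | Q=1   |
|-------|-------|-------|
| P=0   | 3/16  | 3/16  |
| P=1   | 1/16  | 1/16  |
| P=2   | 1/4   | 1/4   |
Distribution 1 (U, V):
Marginal P(U) (row sums):
  P(U=0) = 1/8 + 3/8 + 0 = 1/2
  P(U=1) = 0 + 1/4 + 1/8 = 3/8
  P(U=2) = 0 + 0 + 1/8 = 1/8
Marginal P(V) (column sums):
  P(V=0) = 1/8 + 0 + 0 = 1/8
  P(V=1) = 3/8 + 1/4 + 0 = 5/8
  P(V=2) = 0 + 1/8 + 1/8 = 1/4

H(U) = -[(1/2)·log₂(1/2) + (3/8)·log₂(3/8) + (1/8)·log₂(1/8)]
  = 0.5000 + 0.5306 + 0.3750
  = 1.4056 bits
H(V) = -[(1/8)·log₂(1/8) + (5/8)·log₂(5/8) + (1/4)·log₂(1/4)]
  = 0.3750 + 0.4238 + 0.5000
  = 1.2988 bits
H(U,V) = -[(1/8)·log₂(1/8) + (3/8)·log₂(3/8) + (1/4)·log₂(1/4) + (1/8)·log₂(1/8) + (1/8)·log₂(1/8)]
  = 0.3750 + 0.5306 + 0.5000 + 0.3750 + 0.3750
  = 2.1556 bits

I(U;V) = H(U) + H(V) - H(U,V)
  = 1.4056 + 1.2988 - 2.1556
  = 0.5488 bits

Distribution 2 (P, Q):
Marginal P(P) (row sums):
  P(P=0) = 3/16 + 3/16 = 3/8
  P(P=1) = 1/16 + 1/16 = 1/8
  P(P=2) = 1/4 + 1/4 = 1/2
Marginal P(Q) (column sums):
  P(Q=0) = 3/16 + 1/16 + 1/4 = 1/2
  P(Q=1) = 3/16 + 1/16 + 1/4 = 1/2

H(P) = -[(3/8)·log₂(3/8) + (1/8)·log₂(1/8) + (1/2)·log₂(1/2)]
  = 0.5306 + 0.3750 + 0.5000
  = 1.4056 bits
H(Q) = -[(1/2)·log₂(1/2) + (1/2)·log₂(1/2)]
  = 0.5000 + 0.5000
  = 1.0000 bits
H(P,Q) = -[(3/16)·log₂(3/16) + (3/16)·log₂(3/16) + (1/16)·log₂(1/16) + (1/16)·log₂(1/16) + (1/4)·log₂(1/4) + (1/4)·log₂(1/4)]
  = 0.4528 + 0.4528 + 0.2500 + 0.2500 + 0.5000 + 0.5000
  = 2.4056 bits

I(P;Q) = H(P) + H(Q) - H(P,Q)
  = 1.4056 + 1.0000 - 2.4056
  = 0.0000 bits

I(U;V) = 0.5488 bits > I(P;Q) = 0.0000 bits, so (U, V) has the higher mutual information (stronger dependence).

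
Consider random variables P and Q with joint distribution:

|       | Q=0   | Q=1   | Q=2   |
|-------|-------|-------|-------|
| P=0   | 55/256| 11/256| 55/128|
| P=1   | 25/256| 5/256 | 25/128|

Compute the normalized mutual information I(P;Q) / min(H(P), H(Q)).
Marginal P(P) (row sums):
  P(P=0) = 55/256 + 11/256 + 55/128 = 11/16
  P(P=1) = 25/256 + 5/256 + 25/128 = 5/16
Marginal P(Q) (column sums):
  P(Q=0) = 55/256 + 25/256 = 5/16
  P(Q=1) = 11/256 + 5/256 = 1/16
  P(Q=2) = 55/128 + 25/128 = 5/8

H(P) = -[(11/16)·log₂(11/16) + (5/16)·log₂(5/16)]
  = 0.3716 + 0.5244
  = 0.8960 bits
H(Q) = -[(5/16)·log₂(5/16) + (1/16)·log₂(1/16) + (5/8)·log₂(5/8)]
  = 0.5244 + 0.2500 + 0.4238
  = 1.1982 bits
H(P,Q) = -[(55/256)·log₂(55/256) + (11/256)·log₂(11/256) + (55/128)·log₂(55/128) + (25/256)·log₂(25/256) + (5/256)·log₂(5/256) + (25/128)·log₂(25/128)]
  = 0.4767 + 0.1951 + 0.5236 + 0.3277 + 0.1109 + 0.4602
  = 2.0942 bits

I(P;Q) = H(P) + H(Q) - H(P,Q)
  = 0.8960 + 1.1982 - 2.0942
  = 0.0000 bits

min(H(P), H(Q)) = min(0.8960, 1.1982) = 0.8960 bits
Normalized MI = 0.0000 / 0.8960 = 0.0000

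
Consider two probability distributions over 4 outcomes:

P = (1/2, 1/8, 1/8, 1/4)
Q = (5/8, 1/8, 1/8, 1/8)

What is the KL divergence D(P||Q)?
D(P||Q) = Σ P(i) log₂(P(i)/Q(i))
  i=0: (1/2) × log₂((1/2)/(5/8)) = (1/2) × log₂(4/5) = -0.1610
  i=1: (1/8) × log₂((1/8)/(1/8)) = (1/8) × log₂(1) = 0.0000
  i=2: (1/8) × log₂((1/8)/(1/8)) = (1/8) × log₂(1) = 0.0000
  i=3: (1/4) × log₂((1/4)/(1/8)) = (1/4) × log₂(2) = 0.2500
D(P||Q) = -0.1610 + 0.0000 + 0.0000 + 0.2500
  = 0.0890 bits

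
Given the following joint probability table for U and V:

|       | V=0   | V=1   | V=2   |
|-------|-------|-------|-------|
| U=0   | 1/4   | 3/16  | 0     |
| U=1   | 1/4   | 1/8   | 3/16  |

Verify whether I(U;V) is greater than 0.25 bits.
Marginal P(U) (row sums):
  P(U=0) = 1/4 + 3/16 + 0 = 7/16
  P(U=1) = 1/4 + 1/8 + 3/16 = 9/16
Marginal P(V) (column sums):
  P(V=0) = 1/4 + 1/4 = 1/2
  P(V=1) = 3/16 + 1/8 = 5/16
  P(V=2) = 0 + 3/16 = 3/16

H(U) = -[(7/16)·log₂(7/16) + (9/16)·log₂(9/16)]
  = 0.5218 + 0.4669
  = 0.9887 bits
H(V) = -[(1/2)·log₂(1/2) + (5/16)·log₂(5/16) + (3/16)·log₂(3/16)]
  = 0.5000 + 0.5244 + 0.4528
  = 1.4772 bits
H(U,V) = -[(1/4)·log₂(1/4) + (3/16)·log₂(3/16) + (1/4)·log₂(1/4) + (1/8)·log₂(1/8) + (3/16)·log₂(3/16)]
  = 0.5000 + 0.4528 + 0.5000 + 0.3750 + 0.4528
  = 2.2806 bits

I(U;V) = H(U) + H(V) - H(U,V)
  = 0.9887 + 1.4772 - 2.2806
  = 0.1853 bits

No. I(U;V) = 0.1853 bits, which is ≤ 0.25 bits.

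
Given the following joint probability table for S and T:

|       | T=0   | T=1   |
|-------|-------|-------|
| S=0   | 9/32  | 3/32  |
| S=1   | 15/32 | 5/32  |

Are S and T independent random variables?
Marginal P(S) (row sums):
  P(S=0) = 9/32 + 3/32 = 3/8
  P(S=1) = 15/32 + 5/32 = 5/8
Marginal P(T) (column sums):
  P(T=0) = 9/32 + 15/32 = 3/4
  P(T=1) = 3/32 + 5/32 = 1/4

S and T are independent iff P(S=i,T=j) = P(S=i)·P(T=j) for every cell.
  P(S=0)·P(T=0) = 3/8 × 3/4 = 9/32 = P(S=0,T=0) ✓
  P(S=0)·P(T=1) = 3/8 × 1/4 = 3/32 = P(S=0,T=1) ✓
  P(S=1)·P(T=0) = 5/8 × 3/4 = 15/32 = P(S=1,T=0) ✓
  P(S=1)·P(T=1) = 5/8 × 1/4 = 5/32 = P(S=1,T=1) ✓

Yes, S and T are independent: every cell factors, so I(S;T) = 0 bits.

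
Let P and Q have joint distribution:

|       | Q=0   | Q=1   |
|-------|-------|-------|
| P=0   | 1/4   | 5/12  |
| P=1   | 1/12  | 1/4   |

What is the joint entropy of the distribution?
H(P,Q) = -Σ P(P,Q) log₂ P(P,Q), summed over the non-zero cells:
H(P,Q) = -[(1/4)·log₂(1/4) + (5/12)·log₂(5/12) + (1/12)·log₂(1/12) + (1/4)·log₂(1/4)]
  = 0.5000 + 0.5263 + 0.2987 + 0.5000
  = 1.8250 bits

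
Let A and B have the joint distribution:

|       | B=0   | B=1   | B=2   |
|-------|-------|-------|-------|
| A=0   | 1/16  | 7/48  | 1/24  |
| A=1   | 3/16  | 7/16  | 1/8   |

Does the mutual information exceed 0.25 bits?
Marginal P(A) (row sums):
  P(A=0) = 1/16 + 7/48 + 1/24 = 1/4
  P(A=1) = 3/16 + 7/16 + 1/8 = 3/4
Marginal P(B) (column sums):
  P(B=0) = 1/16 + 3/16 = 1/4
  P(B=1) = 7/48 + 7/16 = 7/12
  P(B=2) = 1/24 + 1/8 = 1/6

H(A) = -[(1/4)·log₂(1/4) + (3/4)·log₂(3/4)]
  = 0.5000 + 0.3113
  = 0.8113 bits
H(B) = -[(1/4)·log₂(1/4) + (7/12)·log₂(7/12) + (1/6)·log₂(1/6)]
  = 0.5000 + 0.4536 + 0.4308
  = 1.3844 bits
H(A,B) = -[(1/16)·log₂(1/16) + (7/48)·log₂(7/48) + (1/24)·log₂(1/24) + (3/16)·log₂(3/16) + (7/16)·log₂(7/16) + (1/8)·log₂(1/8)]
  = 0.2500 + 0.4051 + 0.1910 + 0.4528 + 0.5218 + 0.3750
  = 2.1957 bits

I(A;B) = H(A) + H(B) - H(A,B)
  = 0.8113 + 1.3844 - 2.1957
  = 0.0000 bits

No. I(A;B) = 0.0000 bits, which is ≤ 0.25 bits.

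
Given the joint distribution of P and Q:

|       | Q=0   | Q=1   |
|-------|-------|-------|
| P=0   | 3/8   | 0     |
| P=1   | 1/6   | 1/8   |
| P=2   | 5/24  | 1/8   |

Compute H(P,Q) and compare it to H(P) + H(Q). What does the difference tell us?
Marginal P(P) (row sums):
  P(P=0) = 3/8 + 0 = 3/8
  P(P=1) = 1/6 + 1/8 = 7/24
  P(P=2) = 5/24 + 1/8 = 1/3
Marginal P(Q) (column sums):
  P(Q=0) = 3/8 + 1/6 + 5/24 = 3/4
  P(Q=1) = 0 + 1/8 + 1/8 = 1/4

H(P,Q) = -[(3/8)·log₂(3/8) + (1/6)·log₂(1/6) + (1/8)·log₂(1/8) + (5/24)·log₂(5/24) + (1/8)·log₂(1/8)]
  = 0.5306 + 0.4308 + 0.3750 + 0.4715 + 0.3750
  = 2.1829 bits
H(P) = -[(3/8)·log₂(3/8) + (7/24)·log₂(7/24) + (1/3)·log₂(1/3)]
  = 0.5306 + 0.5185 + 0.5283
  = 1.5774 bits
H(Q) = -[(3/4)·log₂(3/4) + (1/4)·log₂(1/4)]
  = 0.3113 + 0.5000
  = 0.8113 bits

H(P) + H(Q) = 1.5774 + 0.8113 = 2.3887 bits
Difference: H(P) + H(Q) - H(P,Q) = 2.3887 - 2.1829 = 0.2058 bits = I(P;Q)

The difference is the mutual information; it is positive here, so P and Q are dependent (knowing one reduces uncertainty about the other by 0.2058 bits).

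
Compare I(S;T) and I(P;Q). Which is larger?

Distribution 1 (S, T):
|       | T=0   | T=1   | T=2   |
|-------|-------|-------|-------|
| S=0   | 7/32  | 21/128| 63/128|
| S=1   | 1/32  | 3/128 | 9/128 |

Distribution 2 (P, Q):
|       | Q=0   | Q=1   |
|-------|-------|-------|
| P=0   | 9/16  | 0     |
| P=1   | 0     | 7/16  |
Distribution 1 (S, T):
Marginal P(S) (row sums):
  P(S=0) = 7/32 + 21/128 + 63/128 = 7/8
  P(S=1) = 1/32 + 3/128 + 9/128 = 1/8
Marginal P(T) (column sums):
  P(T=0) = 7/32 + 1/32 = 1/4
  P(T=1) = 21/128 + 3/128 = 3/16
  P(T=2) = 63/128 + 9/128 = 9/16

H(S) = -[(7/8)·log₂(7/8) + (1/8)·log₂(1/8)]
  = 0.1686 + 0.3750
  = 0.5436 bits
H(T) = -[(1/4)·log₂(1/4) + (3/16)·log₂(3/16) + (9/16)·log₂(9/16)]
  = 0.5000 + 0.4528 + 0.4669
  = 1.4197 bits
H(S,T) = -[(7/32)·log₂(7/32) + (21/128)·log₂(21/128) + (63/128)·log₂(63/128) + (1/32)·log₂(1/32) + (3/128)·log₂(3/128) + (9/128)·log₂(9/128)]
  = 0.4796 + 0.4278 + 0.5034 + 0.1563 + 0.1269 + 0.2693
  = 1.9633 bits

I(S;T) = H(S) + H(T) - H(S,T)
  = 0.5436 + 1.4197 - 1.9633
  = 0.0000 bits

Distribution 2 (P, Q):
Marginal P(P) (row sums):
  P(P=0) = 9/16 + 0 = 9/16
  P(P=1) = 0 + 7/16 = 7/16
Marginal P(Q) (column sums):
  P(Q=0) = 9/16 + 0 = 9/16
  P(Q=1) = 0 + 7/16 = 7/16

H(P) = -[(9/16)·log₂(9/16) + (7/16)·log₂(7/16)]
  = 0.4669 + 0.5218
  = 0.9887 bits
H(Q) = -[(9/16)·log₂(9/16) + (7/16)·log₂(7/16)]
  = 0.4669 + 0.5218
  = 0.9887 bits
H(P,Q) = -[(9/16)·log₂(9/16) + (7/16)·log₂(7/16)]
  = 0.4669 + 0.5218
  = 0.9887 bits

I(P;Q) = H(P) + H(Q) - H(P,Q)
  = 0.9887 + 0.9887 - 0.9887
  = 0.9887 bits

I(P;Q) = 0.9887 bits > I(S;T) = 0.0000 bits, so (P, Q) has the higher mutual information (stronger dependence).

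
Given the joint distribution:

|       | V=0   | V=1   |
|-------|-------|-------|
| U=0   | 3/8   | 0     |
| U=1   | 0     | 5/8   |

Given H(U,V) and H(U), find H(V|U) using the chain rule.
From the chain rule: H(U,V) = H(U) + H(V|U)
Therefore: H(V|U) = H(U,V) - H(U)

H(U,V) = -[(3/8)·log₂(3/8) + (5/8)·log₂(5/8)]
  = 0.5306 + 0.4238
  = 0.9544 bits
Marginal P(U) (row sums):
  P(U=0) = 3/8 + 0 = 3/8
  P(U=1) = 0 + 5/8 = 5/8
H(U) = -[(3/8)·log₂(3/8) + (5/8)·log₂(5/8)]
  = 0.5306 + 0.4238
  = 0.9544 bits

H(V|U) = 0.9544 - 0.9544 = 0.0000 bits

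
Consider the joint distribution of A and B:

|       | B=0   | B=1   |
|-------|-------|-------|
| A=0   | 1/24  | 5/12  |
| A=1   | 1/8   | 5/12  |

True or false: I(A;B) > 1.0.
Marginal P(A) (row sums):
  P(A=0) = 1/24 + 5/12 = 11/24
  P(A=1) = 1/8 + 5/12 = 13/24
Marginal P(B) (column sums):
  P(B=0) = 1/24 + 1/8 = 1/6
  P(B=1) = 5/12 + 5/12 = 5/6

H(A) = -[(11/24)·log₂(11/24) + (13/24)·log₂(13/24)]
  = 0.5159 + 0.4791
  = 0.9950 bits
H(B) = -[(1/6)·log₂(1/6) + (5/6)·log₂(5/6)]
  = 0.4308 + 0.2192
  = 0.6500 bits
H(A,B) = -[(1/24)·log₂(1/24) + (5/12)·log₂(5/12) + (1/8)·log₂(1/8) + (5/12)·log₂(5/12)]
  = 0.1910 + 0.5263 + 0.3750 + 0.5263
  = 1.6186 bits

I(A;B) = H(A) + H(B) - H(A,B)
  = 0.9950 + 0.6500 - 1.6186
  = 0.0264 bits

False. I(A;B) = 0.0264 bits, which is ≤ 1.0 bits.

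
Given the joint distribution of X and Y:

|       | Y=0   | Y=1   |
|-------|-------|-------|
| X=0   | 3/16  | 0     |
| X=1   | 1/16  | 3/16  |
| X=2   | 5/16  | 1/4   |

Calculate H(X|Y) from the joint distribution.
Marginal P(Y) (column sums):
  P(Y=0) = 3/16 + 1/16 + 5/16 = 9/16
  P(Y=1) = 0 + 3/16 + 1/4 = 7/16

H(X|Y) = -Σ P(X,Y)·log₂ P(X|Y), where P(X|Y) = P(X,Y) / P(Y)
  (cells with P(X,Y) = 0 contribute 0)
  (X=0,Y=0): P(X|Y) = (3/16)/(9/16) = 1/3;  -(3/16)·log₂(1/3) = 0.2972
  (X=1,Y=0): P(X|Y) = (1/16)/(9/16) = 1/9;  -(1/16)·log₂(1/9) = 0.1981
  (X=1,Y=1): P(X|Y) = (3/16)/(7/16) = 3/7;  -(3/16)·log₂(3/7) = 0.2292
  (X=2,Y=0): P(X|Y) = (5/16)/(9/16) = 5/9;  -(5/16)·log₂(5/9) = 0.2650
  (X=2,Y=1): P(X|Y) = (1/4)/(7/16) = 4/7;  -(1/4)·log₂(4/7) = 0.2018
H(X|Y) = 0.2972 + 0.1981 + 0.2292 + 0.2650 + 0.2018
  = 1.1913 bits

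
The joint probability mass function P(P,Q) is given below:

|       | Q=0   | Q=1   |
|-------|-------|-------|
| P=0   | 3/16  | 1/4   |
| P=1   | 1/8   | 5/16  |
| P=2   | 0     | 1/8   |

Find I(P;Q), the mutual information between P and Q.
Marginal P(P) (row sums):
  P(P=0) = 3/16 + 1/4 = 7/16
  P(P=1) = 1/8 + 5/16 = 7/16
  P(P=2) = 0 + 1/8 = 1/8
Marginal P(Q) (column sums):
  P(Q=0) = 3/16 + 1/8 + 0 = 5/16
  P(Q=1) = 1/4 + 5/16 + 1/8 = 11/16

H(P) = -[(7/16)·log₂(7/16) + (7/16)·log₂(7/16) + (1/8)·log₂(1/8)]
  = 0.5218 + 0.5218 + 0.3750
  = 1.4186 bits
H(Q) = -[(5/16)·log₂(5/16) + (11/16)·log₂(11/16)]
  = 0.5244 + 0.3716
  = 0.8960 bits
H(P,Q) = -[(3/16)·log₂(3/16) + (1/4)·log₂(1/4) + (1/8)·log₂(1/8) + (5/16)·log₂(5/16) + (1/8)·log₂(1/8)]
  = 0.4528 + 0.5000 + 0.3750 + 0.5244 + 0.3750
  = 2.2272 bits

I(P;Q) = H(P) + H(Q) - H(P,Q)
  = 1.4186 + 0.8960 - 2.2272
  = 0.0874 bits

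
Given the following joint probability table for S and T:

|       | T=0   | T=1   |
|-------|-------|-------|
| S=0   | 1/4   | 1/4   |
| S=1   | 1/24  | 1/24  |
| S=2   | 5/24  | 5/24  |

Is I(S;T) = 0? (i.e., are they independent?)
Marginal P(S) (row sums):
  P(S=0) = 1/4 + 1/4 = 1/2
  P(S=1) = 1/24 + 1/24 = 1/12
  P(S=2) = 5/24 + 5/24 = 5/12
Marginal P(T) (column sums):
  P(T=0) = 1/4 + 1/24 + 5/24 = 1/2
  P(T=1) = 1/4 + 1/24 + 5/24 = 1/2

S and T are independent iff P(S=i,T=j) = P(S=i)·P(T=j) for every cell.
  P(S=0)·P(T=0) = 1/2 × 1/2 = 1/4 = P(S=0,T=0) ✓
  P(S=0)·P(T=1) = 1/2 × 1/2 = 1/4 = P(S=0,T=1) ✓
  P(S=1)·P(T=0) = 1/12 × 1/2 = 1/24 = P(S=1,T=0) ✓
  P(S=1)·P(T=1) = 1/12 × 1/2 = 1/24 = P(S=1,T=1) ✓
  P(S=2)·P(T=0) = 5/12 × 1/2 = 5/24 = P(S=2,T=0) ✓
  P(S=2)·P(T=1) = 5/12 × 1/2 = 5/24 = P(S=2,T=1) ✓

Yes, S and T are independent: every cell factors, so I(S;T) = 0 bits.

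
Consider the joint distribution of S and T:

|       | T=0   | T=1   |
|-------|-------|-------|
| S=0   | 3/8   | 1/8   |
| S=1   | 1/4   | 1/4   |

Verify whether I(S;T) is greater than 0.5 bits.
Marginal P(S) (row sums):
  P(S=0) = 3/8 + 1/8 = 1/2
  P(S=1) = 1/4 + 1/4 = 1/2
Marginal P(T) (column sums):
  P(T=0) = 3/8 + 1/4 = 5/8
  P(T=1) = 1/8 + 1/4 = 3/8

H(S) = -[(1/2)·log₂(1/2) + (1/2)·log₂(1/2)]
  = 0.5000 + 0.5000
  = 1.0000 bits
H(T) = -[(5/8)·log₂(5/8) + (3/8)·log₂(3/8)]
  = 0.4238 + 0.5306
  = 0.9544 bits
H(S,T) = -[(3/8)·log₂(3/8) + (1/8)·log₂(1/8) + (1/4)·log₂(1/4) + (1/4)·log₂(1/4)]
  = 0.5306 + 0.3750 + 0.5000 + 0.5000
  = 1.9056 bits

I(S;T) = H(S) + H(T) - H(S,T)
  = 1.0000 + 0.9544 - 1.9056
  = 0.0488 bits

No. I(S;T) = 0.0488 bits, which is ≤ 0.5 bits.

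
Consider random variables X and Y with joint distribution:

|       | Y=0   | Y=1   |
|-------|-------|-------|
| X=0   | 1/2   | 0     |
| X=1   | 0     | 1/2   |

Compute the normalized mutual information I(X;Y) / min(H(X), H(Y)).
Marginal P(X) (row sums):
  P(X=0) = 1/2 + 0 = 1/2
  P(X=1) = 0 + 1/2 = 1/2
Marginal P(Y) (column sums):
  P(Y=0) = 1/2 + 0 = 1/2
  P(Y=1) = 0 + 1/2 = 1/2

H(X) = -[(1/2)·log₂(1/2) + (1/2)·log₂(1/2)]
  = 0.5000 + 0.5000
  = 1.0000 bits
H(Y) = -[(1/2)·log₂(1/2) + (1/2)·log₂(1/2)]
  = 0.5000 + 0.5000
  = 1.0000 bits
H(X,Y) = -[(1/2)·log₂(1/2) + (1/2)·log₂(1/2)]
  = 0.5000 + 0.5000
  = 1.0000 bits

I(X;Y) = H(X) + H(Y) - H(X,Y)
  = 1.0000 + 1.0000 - 1.0000
  = 1.0000 bits

min(H(X), H(Y)) = min(1.0000, 1.0000) = 1.0000 bits
Normalized MI = 1.0000 / 1.0000 = 1.0000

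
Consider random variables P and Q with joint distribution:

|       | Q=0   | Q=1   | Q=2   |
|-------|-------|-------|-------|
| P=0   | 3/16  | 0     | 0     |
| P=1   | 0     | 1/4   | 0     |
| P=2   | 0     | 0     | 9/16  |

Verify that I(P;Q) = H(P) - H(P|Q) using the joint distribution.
Left side, from I(P;Q) = H(P) + H(Q) - H(P,Q):
Marginal P(P) (row sums):
  P(P=0) = 3/16 + 0 + 0 = 3/16
  P(P=1) = 0 + 1/4 + 0 = 1/4
  P(P=2) = 0 + 0 + 9/16 = 9/16
Marginal P(Q) (column sums):
  P(Q=0) = 3/16 + 0 + 0 = 3/16
  P(Q=1) = 0 + 1/4 + 0 = 1/4
  P(Q=2) = 0 + 0 + 9/16 = 9/16

H(P) = -[(3/16)·log₂(3/16) + (1/4)·log₂(1/4) + (9/16)·log₂(9/16)]
  = 0.4528 + 0.5000 + 0.4669
  = 1.4197 bits
H(Q) = -[(3/16)·log₂(3/16) + (1/4)·log₂(1/4) + (9/16)·log₂(9/16)]
  = 0.4528 + 0.5000 + 0.4669
  = 1.4197 bits
H(P,Q) = -[(3/16)·log₂(3/16) + (1/4)·log₂(1/4) + (9/16)·log₂(9/16)]
  = 0.4528 + 0.5000 + 0.4669
  = 1.4197 bits

I(P;Q) = H(P) + H(Q) - H(P,Q)
  = 1.4197 + 1.4197 - 1.4197
  = 1.4197 bits

Right side, with H(P|Q) computed directly from the conditional probabilities:
H(P|Q) = -Σ P(P,Q)·log₂ P(P|Q), where P(P|Q) = P(P,Q) / P(Q)
  (cells with P(P,Q) = 0 contribute 0)
  (P=0,Q=0): P(P|Q) = (3/16)/(3/16) = 1;  -(3/16)·log₂(1) = 0.0000
  (P=1,Q=1): P(P|Q) = (1/4)/(1/4) = 1;  -(1/4)·log₂(1) = 0.0000
  (P=2,Q=2): P(P|Q) = (9/16)/(9/16) = 1;  -(9/16)·log₂(1) = 0.0000
H(P|Q) = 0.0000 + 0.0000 + 0.0000
  = 0.0000 bits
H(P) - H(P|Q) = 1.4197 - 0.0000 = 1.4197 bits

Both sides equal 1.4197 bits, so I(P;Q) = H(P) - H(P|Q) ✓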